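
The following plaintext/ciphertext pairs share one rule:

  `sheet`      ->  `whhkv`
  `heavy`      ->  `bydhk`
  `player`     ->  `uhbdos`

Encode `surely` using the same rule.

bohuxv

The output letters match the input read backwards, each shifted +3: sheet reversed is teehs. Read the word backwards and shift each letter +3.
For surely: reverse → ylerus; then shift: y+3=b, l+3=o, e+3=h, r+3=u, u+3=x, s+3=v.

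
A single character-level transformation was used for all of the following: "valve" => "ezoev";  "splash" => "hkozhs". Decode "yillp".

Each pair mirrors across the alphabet (v↔e, a↔z, l↔o): positions sum to 25. Each letter is replaced by its mirror in the alphabet: a↔z, b↔y, c↔x, and so on (the Atbash cipher).
Decoding yillp: y↔b, i↔r, l↔o, l↔o, p↔k.

brook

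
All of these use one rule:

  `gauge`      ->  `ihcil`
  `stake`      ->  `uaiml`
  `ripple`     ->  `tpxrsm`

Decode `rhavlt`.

pastel

Shifts by position in gauge: pos 0: g→i (+2), pos 1: a→h (+7), pos 2: u→c (+8), pos 3: g→i (+2), pos 4: e→l (+7) — repeating every 3. The shifts repeat in a cycle of length 3: positions 0,1,… shift by +2, +7, +8, then the pattern repeats.
Decoding rhavlt: r−2=p, h−7=a, a−8=s, v−2=t, l−7=e, t−8=l.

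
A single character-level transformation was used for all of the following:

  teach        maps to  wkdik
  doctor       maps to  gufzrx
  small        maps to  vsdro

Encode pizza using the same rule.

socfd

Shifts by position in teach: pos 0: t→w (+3), pos 1: e→k (+6), pos 2: a→d (+3), pos 3: c→i (+6) — repeating every 2. The shifts repeat in a cycle of length 2: positions 0,1,… shift by +3, +6, then the pattern repeats.
On pizza: p+3=s, i+6=o, z+3=c, z+6=f, a+3=d.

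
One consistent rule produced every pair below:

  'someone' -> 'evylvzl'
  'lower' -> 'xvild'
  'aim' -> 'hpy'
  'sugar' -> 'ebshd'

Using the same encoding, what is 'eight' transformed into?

lpstf

Two shifts are in play — +7 for a/e/i/o/u, +12 for every other letter.
On eight: e(vowel)+7=l, i(vowel)+7=p, g(cons)+12=s, h(cons)+12=t, t(cons)+12=f.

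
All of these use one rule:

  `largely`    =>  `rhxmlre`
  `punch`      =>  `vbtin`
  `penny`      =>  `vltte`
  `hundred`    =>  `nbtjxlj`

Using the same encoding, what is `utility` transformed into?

The shift depends on letter class: consonant l→r is +6, but vowel a→h is +7. Two shifts are in play — +7 for a/e/i/o/u, +6 for every other letter.
Applying it to utility: u(vowel)+7=b, t(cons)+6=z, i(vowel)+7=p, l(cons)+6=r, i(vowel)+7=p, t(cons)+6=z, y(cons)+6=e.

bzprpze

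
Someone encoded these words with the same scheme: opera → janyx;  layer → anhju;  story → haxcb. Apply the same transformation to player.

anhjuy

The output letters match the input read backwards, each shifted +9: opera reversed is arepo. The word is reversed, then every letter is shifted forward by 9.
On player: reverse → reyalp; then shift: r+9=a, e+9=n, y+9=h, a+9=j, l+9=u, p+9=y.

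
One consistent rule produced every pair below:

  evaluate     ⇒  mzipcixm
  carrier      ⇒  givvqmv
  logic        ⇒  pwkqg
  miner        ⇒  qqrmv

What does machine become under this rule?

The shift depends on letter class: consonant v→z is +4, but vowel e→m is +8. Vowels shift forward by 8 and consonants shift forward by 4.
On machine: m(cons)+4=q, a(vowel)+8=i, c(cons)+4=g, h(cons)+4=l, i(vowel)+8=q, n(cons)+4=r, e(vowel)+8=m.

qiglqrm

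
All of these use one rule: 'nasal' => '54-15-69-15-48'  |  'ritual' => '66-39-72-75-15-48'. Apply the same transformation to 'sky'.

69-45-87

n(#14)→54 and a(#1)→15: differences scale by 3, so n = 3·pos + 12. Each letter becomes 3×(its alphabet position, a=1..z=26) + 12.
For sky: s=19→69, k=11→45, y=25→87.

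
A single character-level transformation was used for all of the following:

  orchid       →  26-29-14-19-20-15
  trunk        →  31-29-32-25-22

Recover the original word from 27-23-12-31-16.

o is letter #15 and maps to 26: an offset of 11. Each letter is replaced by its alphabet position (a=1..z=26) + 11.
Undoing it on 27-23-12-31-16: 27→(27−11)÷1=16=p, 23→(23−11)÷1=12=l, 12→(12−11)÷1=1=a, 31→(31−11)÷1=20=t, 16→(16−11)÷1=5=e.

plate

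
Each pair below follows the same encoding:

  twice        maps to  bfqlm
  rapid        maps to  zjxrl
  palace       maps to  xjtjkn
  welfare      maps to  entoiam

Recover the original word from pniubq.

Shifts by position in twice: pos 0: t→b (+8), pos 1: w→f (+9), pos 2: i→q (+8), pos 3: c→l (+9) — repeating every 2. It's a Vigenère-style cipher with numeric key [8,9]: position i shifts by key[i mod 2].
Decoding pniubq: p−8=h, n−9=e, i−8=a, u−9=l, b−8=t, q−9=h.

health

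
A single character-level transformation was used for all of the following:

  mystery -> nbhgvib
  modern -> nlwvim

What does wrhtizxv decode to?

disgrace

Each pair mirrors across the alphabet (m↔n, y↔b, s↔h): positions sum to 25. Letters are reflected about the middle of the alphabet (position → 25−position): Atbash.
Reversing it on wrhtizxv: w↔d, r↔i, h↔s, t↔g, i↔r, z↔a, x↔c, v↔e.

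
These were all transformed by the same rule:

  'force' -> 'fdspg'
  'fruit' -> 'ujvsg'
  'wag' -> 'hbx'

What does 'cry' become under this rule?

The output letters match the input read backwards, each shifted +1: force reversed is ecrof. The word is reversed, then every letter is shifted forward by 1.
For cry: reverse → yrc; then shift: y+1=z, r+1=s, c+1=d.

zsd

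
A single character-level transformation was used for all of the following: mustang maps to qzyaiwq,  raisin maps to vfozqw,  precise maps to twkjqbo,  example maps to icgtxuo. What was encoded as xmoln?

In mustang: m→q is +4, u→z is +5, s→y is +6, t→a is +7 — the shift increases by 1 each position. Letter i (0-indexed) is shifted by i+4, so successive shifts are 4, 5, 6, ….
Reversing it on xmoln: x−4=t, m−5=h, o−6=i, l−7=e, n−8=f.

thief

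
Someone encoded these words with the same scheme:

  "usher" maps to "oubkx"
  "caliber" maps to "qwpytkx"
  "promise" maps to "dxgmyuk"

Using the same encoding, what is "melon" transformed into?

mkpgj

u(20)→o(14) and s(18)→u(20) fit y≡23x+22 (mod 26); the inverse of 23 mod 26 is 17. Treating letters as 0–25, the rule is x ↦ 23x + 22 (mod 26).
Applying it to melon: m(12)→23·12+22≡12=m; e(4)→23·4+22≡10=k; l(11)→23·11+22≡15=p; o(14)→23·14+22≡6=g; n(13)→23·13+22≡9=j (all mod 26).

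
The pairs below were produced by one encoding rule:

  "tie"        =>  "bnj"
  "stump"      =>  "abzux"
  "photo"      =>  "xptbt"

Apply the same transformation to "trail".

bzfnt

The shift depends on letter class: consonant t→b is +8, but vowel i→n is +5. The rule splits by letter class: vowels +5, consonants +8.
For trail: t(cons)+8=b, r(cons)+8=z, a(vowel)+5=f, i(vowel)+5=n, l(cons)+8=t.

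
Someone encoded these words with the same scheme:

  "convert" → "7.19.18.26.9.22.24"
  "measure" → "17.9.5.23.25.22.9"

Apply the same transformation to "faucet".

Letters become their 1-based position plus 4 (so a→5, b→6, …).
For faucet: f=6→10, a=1→5, u=21→25, c=3→7, e=5→9, t=20→24.

10.5.25.7.9.24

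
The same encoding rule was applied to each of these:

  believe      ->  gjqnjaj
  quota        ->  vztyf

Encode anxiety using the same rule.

fscnjyd

Compare letters: b→g is +5, e→j is +5, l→q is +5 — a constant shift. Each letter is shifted forward by 5 in the alphabet (a Caesar shift of +5).
Applying it to anxiety: a+5=f, n+5=s, x+5=c, i+5=n, e+5=j, t+5=y, y+5=d.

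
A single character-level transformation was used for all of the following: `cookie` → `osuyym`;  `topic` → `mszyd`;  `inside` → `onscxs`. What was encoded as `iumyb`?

The output letters match the input read backwards, each shifted +10: cookie reversed is eikooc. The word is reversed, then every letter is shifted forward by 10.
Undoing it on iumyb: shift back: i−10=y, u−10=k, m−10=c, y−10=o, b−10=r → ykcor; then reverse → rocky.

rocky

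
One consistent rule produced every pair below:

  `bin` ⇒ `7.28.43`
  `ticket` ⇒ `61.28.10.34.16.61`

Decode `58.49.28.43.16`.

spine

b(#2)→7 and i(#9)→28: differences scale by 3, so n = 3·pos + 1. The formula is n = 3×(alphabet index, a=1) + 1.
Decoding 58.49.28.43.16: 58→(58−1)÷3=19=s, 49→(49−1)÷3=16=p, 28→(28−1)÷3=9=i, 43→(43−1)÷3=14=n, 16→(16−1)÷3=5=e.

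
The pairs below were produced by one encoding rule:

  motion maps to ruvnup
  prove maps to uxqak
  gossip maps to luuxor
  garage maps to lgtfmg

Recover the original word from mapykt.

hunter

Shifts by position in motion: pos 0: m→r (+5), pos 1: o→u (+6), pos 2: t→v (+2), pos 3: i→n (+5), pos 4: o→u (+6), pos 5: n→p (+2) — repeating every 3. A repeating key of period 3 is used — shifts +5, +6, +2 over and over.
Reversing it on mapykt: m−5=h, a−6=u, p−2=n, y−5=t, k−6=e, t−2=r.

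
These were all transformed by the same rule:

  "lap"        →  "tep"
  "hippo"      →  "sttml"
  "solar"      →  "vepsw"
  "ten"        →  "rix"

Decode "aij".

Read the word backwards and shift each letter +4.
Decoding aij: shift back: a−4=w, i−4=e, j−4=f → wef; then reverse → few.

few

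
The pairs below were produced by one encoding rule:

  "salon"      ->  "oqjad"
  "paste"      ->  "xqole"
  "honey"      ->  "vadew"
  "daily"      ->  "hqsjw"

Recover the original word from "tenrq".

s(18)→o(14) and a(0)→q(16) fit y≡23x+16 (mod 26); the inverse of 23 mod 26 is 17. Each letter's alphabet position (a=0..z=25) is mapped through 23·x+16 mod 26 — an affine cipher.
Reversing it on tenrq: t(19)→17·(19−16)≡25=z; e(4)→17·(4−16)≡4=e; n(13)→17·(13−16)≡1=b; r(17)→17·(17−16)≡17=r; q(16)→17·(16−16)≡0=a (all mod 26).

zebra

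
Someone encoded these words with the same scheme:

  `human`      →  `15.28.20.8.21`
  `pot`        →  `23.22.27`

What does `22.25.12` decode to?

h is letter #8 and maps to 15: an offset of 7. The number is (letter's place in the alphabet, a=1) + 7.
Reversing it on 22.25.12: 22→(22−7)÷1=15=o, 25→(25−7)÷1=18=r, 12→(12−7)÷1=5=e.

ore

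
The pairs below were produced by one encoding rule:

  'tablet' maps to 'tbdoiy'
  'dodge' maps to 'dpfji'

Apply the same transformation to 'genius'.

gfplyx

Letter i (0-indexed) is shifted by i+0, so successive shifts are 0, 1, 2, ….
For genius: g+0=g, e+1=f, n+2=p, i+3=l, u+4=y, s+5=x.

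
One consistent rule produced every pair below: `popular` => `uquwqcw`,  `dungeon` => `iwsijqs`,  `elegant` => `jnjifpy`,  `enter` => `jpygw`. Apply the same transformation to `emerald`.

Shifts by position in popular: pos 0: p→u (+5), pos 1: o→q (+2), pos 2: p→u (+5), pos 3: u→w (+2) — repeating every 2. It's a Vigenère-style cipher with numeric key [5,2]: position i shifts by key[i mod 2].
Applying it to emerald: e+5=j, m+2=o, e+5=j, r+2=t, a+5=f, l+2=n, d+5=i.

jojtfni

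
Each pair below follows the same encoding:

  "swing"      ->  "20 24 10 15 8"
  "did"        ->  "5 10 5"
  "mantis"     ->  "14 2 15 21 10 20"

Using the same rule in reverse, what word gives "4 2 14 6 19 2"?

Letters become their 1-based position plus 1 (so a→2, b→3, …).
Undoing it on 4 2 14 6 19 2: 4→(4−1)÷1=3=c, 2→(2−1)÷1=1=a, 14→(14−1)÷1=13=m, 6→(6−1)÷1=5=e, 19→(19−1)÷1=18=r, 2→(2−1)÷1=1=a.

camera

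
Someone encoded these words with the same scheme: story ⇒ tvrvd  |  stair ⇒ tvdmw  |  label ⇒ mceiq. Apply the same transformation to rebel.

sgeiq

In story: s→t is +1, t→v is +2, o→r is +3, r→v is +4 — the shift increases by 1 each position. Letter i (0-indexed) is shifted by i+1, so successive shifts are 1, 2, 3, ….
On rebel: r+1=s, e+2=g, b+3=e, e+4=i, l+5=q.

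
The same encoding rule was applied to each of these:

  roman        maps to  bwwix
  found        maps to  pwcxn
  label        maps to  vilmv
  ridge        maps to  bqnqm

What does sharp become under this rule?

cribz

The shift depends on letter class: consonant r→b is +10, but vowel o→w is +8. Vowels shift forward by 8 and consonants shift forward by 10.
On sharp: s(cons)+10=c, h(cons)+10=r, a(vowel)+8=i, r(cons)+10=b, p(cons)+10=z.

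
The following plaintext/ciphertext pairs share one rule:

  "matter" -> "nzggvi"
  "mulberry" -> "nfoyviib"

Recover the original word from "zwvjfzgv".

Each pair mirrors across the alphabet (m↔n, a↔z, t↔g): positions sum to 25. This is the alphabet-reversal cipher (Atbash): a becomes z, b becomes y, etc.
Reversing it on zwvjfzgv: z↔a, w↔d, v↔e, j↔q, f↔u, z↔a, g↔t, v↔e.

adequate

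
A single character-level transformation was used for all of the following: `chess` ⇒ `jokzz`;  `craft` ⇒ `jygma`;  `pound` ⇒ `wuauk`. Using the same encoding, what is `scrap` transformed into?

The shift depends on letter class: consonant c→j is +7, but vowel e→k is +6. The rule splits by letter class: vowels +6, consonants +7.
Applying it to scrap: s(cons)+7=z, c(cons)+7=j, r(cons)+7=y, a(vowel)+6=g, p(cons)+7=w.

zjygw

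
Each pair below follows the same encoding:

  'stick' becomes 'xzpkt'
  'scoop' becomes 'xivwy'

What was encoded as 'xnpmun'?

In stick: s→x is +5, t→z is +6, i→p is +7, c→k is +8 — the shift increases by 1 each position. The shift increases by 1 at each position, starting from +5: 5, 6, 7, ….
Reversing it on xnpmun: x−5=s, n−6=h, p−7=i, m−8=e, u−9=l, n−10=d.

shield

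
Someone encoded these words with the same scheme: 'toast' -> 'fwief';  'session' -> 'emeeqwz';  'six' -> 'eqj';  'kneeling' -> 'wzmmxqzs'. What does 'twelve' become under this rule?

fimxhm

The shift depends on letter class: consonant t→f is +12, but vowel o→w is +8. Two shifts are in play — +8 for a/e/i/o/u, +12 for every other letter.
For twelve: t(cons)+12=f, w(cons)+12=i, e(vowel)+8=m, l(cons)+12=x, v(cons)+12=h, e(vowel)+8=m.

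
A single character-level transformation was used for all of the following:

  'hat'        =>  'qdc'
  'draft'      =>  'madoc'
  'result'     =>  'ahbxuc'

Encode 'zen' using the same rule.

The shift depends on letter class: consonant h→q is +9, but vowel a→d is +3. Two shifts are in play — +3 for a/e/i/o/u, +9 for every other letter.
On zen: z(cons)+9=i, e(vowel)+3=h, n(cons)+9=w.

ihw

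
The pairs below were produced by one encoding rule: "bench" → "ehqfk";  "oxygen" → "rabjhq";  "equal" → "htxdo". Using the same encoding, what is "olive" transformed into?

Compare letters: b→e is +3, e→h is +3, n→q is +3 — a constant shift. This is a Caesar cipher with shift 3.
On olive: o+3=r, l+3=o, i+3=l, v+3=y, e+3=h.

rolyh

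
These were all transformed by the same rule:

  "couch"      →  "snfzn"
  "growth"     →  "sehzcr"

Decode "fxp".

The output letters match the input read backwards, each shifted +11: couch reversed is hcuoc. Two steps: reverse the string, then apply a Caesar shift of +11.
Reversing it on fxp: shift back: f−11=u, x−11=m, p−11=e → ume; then reverse → emu.

emu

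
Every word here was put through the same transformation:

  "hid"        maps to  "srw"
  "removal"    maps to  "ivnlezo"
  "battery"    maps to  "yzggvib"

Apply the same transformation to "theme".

gsvnv

Each pair mirrors across the alphabet (h↔s, i↔r, d↔w): positions sum to 25. Each letter is replaced by its mirror in the alphabet: a↔z, b↔y, c↔x, and so on (the Atbash cipher).
For theme: t↔g, h↔s, e↔v, m↔n, e↔v.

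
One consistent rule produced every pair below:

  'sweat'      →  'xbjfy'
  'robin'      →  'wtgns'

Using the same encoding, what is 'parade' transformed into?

Compare letters: s→x is +5, w→b is +5, e→j is +5 — a constant shift. Every letter moves 5 places later in the alphabet, wrapping around z→a.
For parade: p+5=u, a+5=f, r+5=w, a+5=f, d+5=i, e+5=j.

ufwfij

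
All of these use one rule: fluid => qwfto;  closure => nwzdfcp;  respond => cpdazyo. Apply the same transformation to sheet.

Compare letters: f→q is +11, l→w is +11, u→f is +11 — a constant shift. Every letter moves 11 places later in the alphabet, wrapping around z→a.
For sheet: s+11=d, h+11=s, e+11=p, e+11=p, t+11=e.

dsppe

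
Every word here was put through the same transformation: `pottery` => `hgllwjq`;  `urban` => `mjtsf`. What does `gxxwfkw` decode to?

offense

It's a constant shift of +18 (ROT18).
Reversing it on gxxwfkw: g−18=o, x−18=f, x−18=f, w−18=e, f−18=n, k−18=s, w−18=e.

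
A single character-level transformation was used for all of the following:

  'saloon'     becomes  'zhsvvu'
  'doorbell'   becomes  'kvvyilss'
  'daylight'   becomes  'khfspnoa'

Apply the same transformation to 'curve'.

It's a constant shift of +7 (ROT7).
On curve: c+7=j, u+7=b, r+7=y, v+7=c, e+7=l.

jbycl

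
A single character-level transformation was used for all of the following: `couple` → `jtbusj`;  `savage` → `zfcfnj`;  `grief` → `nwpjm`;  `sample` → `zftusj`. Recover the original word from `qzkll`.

Shifts by position in couple: pos 0: c→j (+7), pos 1: o→t (+5), pos 2: u→b (+7), pos 3: p→u (+5) — repeating every 2. The shifts repeat in a cycle of length 2: positions 0,1,… shift by +7, +5, then the pattern repeats.
Decoding qzkll: q−7=j, z−5=u, k−7=d, l−5=g, l−7=e.

judge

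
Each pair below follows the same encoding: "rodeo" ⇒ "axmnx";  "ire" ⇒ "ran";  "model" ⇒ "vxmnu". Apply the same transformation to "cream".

lanjv

Compare letters: r→a is +9, o→x is +9, d→m is +9 — a constant shift. This is a Caesar cipher with shift 9.
For cream: c+9=l, r+9=a, e+9=n, a+9=j, m+9=v.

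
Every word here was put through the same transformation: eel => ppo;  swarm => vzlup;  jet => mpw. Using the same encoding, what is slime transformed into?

votpp

The shift depends on letter class: consonant l→o is +3, but vowel e→p is +11. Two shifts are in play — +11 for a/e/i/o/u, +3 for every other letter.
On slime: s(cons)+3=v, l(cons)+3=o, i(vowel)+11=t, m(cons)+3=p, e(vowel)+11=p.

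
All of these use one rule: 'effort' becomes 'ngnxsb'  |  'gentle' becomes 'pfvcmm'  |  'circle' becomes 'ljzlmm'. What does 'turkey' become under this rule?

cvztfg

It's a Vigenère-style cipher with numeric key [9,1,8]: position i shifts by key[i mod 3].
For turkey: t+9=c, u+1=v, r+8=z, k+9=t, e+1=f, y+8=g.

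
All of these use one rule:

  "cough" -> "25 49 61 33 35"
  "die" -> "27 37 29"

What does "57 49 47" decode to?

son

With a=1..z=26, the number is 2·pos + 19.
Reversing it on 57 49 47: 57→(57−19)÷2=19=s, 49→(49−19)÷2=15=o, 47→(47−19)÷2=14=n.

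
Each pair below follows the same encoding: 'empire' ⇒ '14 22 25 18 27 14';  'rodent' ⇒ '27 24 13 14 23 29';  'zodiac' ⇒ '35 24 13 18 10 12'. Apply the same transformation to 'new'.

Each letter is replaced by its alphabet position (a=1..z=26) + 9.
For new: n=14→23, e=5→14, w=23→32.

23 14 32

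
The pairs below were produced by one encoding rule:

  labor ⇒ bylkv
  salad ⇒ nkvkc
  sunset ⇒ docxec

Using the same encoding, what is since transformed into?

The output letters match the input read backwards, each shifted +10: labor reversed is robal. The word is reversed, then every letter is shifted forward by 10.
On since: reverse → ecnis; then shift: e+10=o, c+10=m, n+10=x, i+10=s, s+10=c.

omxsc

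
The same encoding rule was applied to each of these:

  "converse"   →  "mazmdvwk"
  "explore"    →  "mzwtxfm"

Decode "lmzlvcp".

Two steps: reverse the string, then apply a Caesar shift of +8.
Undoing it on lmzlvcp: shift back: l−8=d, m−8=e, z−8=r, l−8=d, v−8=n, c−8=u, p−8=h → derdnuh; then reverse → hundred.

hundred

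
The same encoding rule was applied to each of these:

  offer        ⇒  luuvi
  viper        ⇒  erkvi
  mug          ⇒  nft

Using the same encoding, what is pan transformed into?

Letters are reflected about the middle of the alphabet (position → 25−position): Atbash.
For pan: p↔k, a↔z, n↔m.

kzm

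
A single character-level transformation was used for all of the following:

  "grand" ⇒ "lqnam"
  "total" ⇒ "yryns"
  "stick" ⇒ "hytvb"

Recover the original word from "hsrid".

This is an affine cipher: with a=0,…,z=25, each position x becomes (17x+13) mod 26.
Undoing it on hsrid: h(7)→23·(7−13)≡18=s; s(18)→23·(18−13)≡11=l; r(17)→23·(17−13)≡14=o; i(8)→23·(8−13)≡15=p; d(3)→23·(3−13)≡4=e (all mod 26).

slope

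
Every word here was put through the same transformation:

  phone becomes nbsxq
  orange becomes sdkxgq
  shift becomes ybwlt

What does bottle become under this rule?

p(15)→n(13) and h(7)→b(1) fit y≡21x+10 (mod 26); the inverse of 21 mod 26 is 5. This is an affine cipher: with a=0,…,z=25, each position x becomes (21x+10) mod 26.
On bottle: b(1)→21·1+10≡5=f; o(14)→21·14+10≡18=s; t(19)→21·19+10≡19=t; t(19)→21·19+10≡19=t; l(11)→21·11+10≡7=h; e(4)→21·4+10≡16=q (all mod 26).

fstthq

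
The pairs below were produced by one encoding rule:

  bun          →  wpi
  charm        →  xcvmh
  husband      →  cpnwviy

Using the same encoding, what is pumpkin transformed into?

Compare letters: b→w is +21, u→p is +21, n→i is +21 — a constant shift. Every letter moves 21 places later in the alphabet, wrapping around z→a.
On pumpkin: p+21=k, u+21=p, m+21=h, p+21=k, k+21=f, i+21=d, n+21=i.

kphkfdi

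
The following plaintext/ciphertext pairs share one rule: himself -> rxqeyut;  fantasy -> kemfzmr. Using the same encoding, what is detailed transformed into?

Read the word backwards and shift each letter +12.
Applying it to detailed: reverse → deliated; then shift: d+12=p, e+12=q, l+12=x, i+12=u, a+12=m, t+12=f, e+12=q, d+12=p.

pqxumfqp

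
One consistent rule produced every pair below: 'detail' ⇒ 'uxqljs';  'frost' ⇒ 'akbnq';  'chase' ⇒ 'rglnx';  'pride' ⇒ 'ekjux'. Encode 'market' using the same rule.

d(3)→u(20) and e(4)→x(23) fit y≡3x+11 (mod 26); the inverse of 3 mod 26 is 9. This is an affine cipher: with a=0,…,z=25, each position x becomes (3x+11) mod 26.
For market: m(12)→3·12+11≡21=v; a(0)→3·0+11≡11=l; r(17)→3·17+11≡10=k; k(10)→3·10+11≡15=p; e(4)→3·4+11≡23=x; t(19)→3·19+11≡16=q (all mod 26).

vlkpxq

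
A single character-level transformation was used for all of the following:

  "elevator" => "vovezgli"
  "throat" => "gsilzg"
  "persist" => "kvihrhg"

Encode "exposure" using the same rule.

Each letter is replaced by its mirror in the alphabet: a↔z, b↔y, c↔x, and so on (the Atbash cipher).
For exposure: e↔v, x↔c, p↔k, o↔l, s↔h, u↔f, r↔i, e↔v.

vcklhfiv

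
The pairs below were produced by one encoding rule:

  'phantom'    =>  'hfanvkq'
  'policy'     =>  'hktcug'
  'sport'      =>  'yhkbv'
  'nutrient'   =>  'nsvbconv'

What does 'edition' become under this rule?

orcvckn

p(15)→h(7) and h(7)→f(5) fit y≡23x+0 (mod 26); the inverse of 23 mod 26 is 17. Each letter's alphabet position (a=0..z=25) is mapped through 23·x+0 mod 26 — an affine cipher.
Applying it to edition: e(4)→23·4+0≡14=o; d(3)→23·3+0≡17=r; i(8)→23·8+0≡2=c; t(19)→23·19+0≡21=v; i(8)→23·8+0≡2=c; o(14)→23·14+0≡10=k; n(13)→23·13+0≡13=n (all mod 26).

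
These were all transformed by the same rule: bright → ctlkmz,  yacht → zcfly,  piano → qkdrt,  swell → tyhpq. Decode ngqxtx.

mentor

Letter i (0-indexed) is shifted by i+1, so successive shifts are 1, 2, 3, ….
Decoding ngqxtx: n−1=m, g−2=e, q−3=n, x−4=t, t−5=o, x−6=r.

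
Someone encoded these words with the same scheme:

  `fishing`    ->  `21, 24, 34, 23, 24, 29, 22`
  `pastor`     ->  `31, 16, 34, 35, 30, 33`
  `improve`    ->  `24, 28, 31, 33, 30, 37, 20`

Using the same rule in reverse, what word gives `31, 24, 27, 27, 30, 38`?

f is letter #6 and maps to 21: an offset of 15. Letters become their 1-based position plus 15 (so a→16, b→17, …).
Decoding 31, 24, 27, 27, 30, 38: 31→(31−15)÷1=16=p, 24→(24−15)÷1=9=i, 27→(27−15)÷1=12=l, 27→(27−15)÷1=12=l, 30→(30−15)÷1=15=o, 38→(38−15)÷1=23=w.

pillow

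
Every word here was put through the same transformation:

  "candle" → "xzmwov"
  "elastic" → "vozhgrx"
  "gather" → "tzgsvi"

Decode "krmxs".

pinch

Each pair mirrors across the alphabet (c↔x, a↔z, n↔m): positions sum to 25. Each letter is replaced by its mirror in the alphabet: a↔z, b↔y, c↔x, and so on (the Atbash cipher).
Undoing it on krmxs: k↔p, r↔i, m↔n, x↔c, s↔h.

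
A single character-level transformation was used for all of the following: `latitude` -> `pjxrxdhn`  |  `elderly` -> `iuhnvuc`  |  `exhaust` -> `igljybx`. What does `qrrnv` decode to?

Shifts by position in latitude: pos 0: l→p (+4), pos 1: a→j (+9), pos 2: t→x (+4), pos 3: i→r (+9) — repeating every 2. The shifts repeat in a cycle of length 2: positions 0,1,… shift by +4, +9, then the pattern repeats.
Decoding qrrnv: q−4=m, r−9=i, r−4=n, n−9=e, v−4=r.

miner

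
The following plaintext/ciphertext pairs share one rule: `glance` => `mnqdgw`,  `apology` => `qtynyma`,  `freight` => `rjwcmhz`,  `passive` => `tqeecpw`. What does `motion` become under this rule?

g(6)→m(12) and l(11)→n(13) fit y≡21x+16 (mod 26); the inverse of 21 mod 26 is 5. Each letter's alphabet position (a=0..z=25) is mapped through 21·x+16 mod 26 — an affine cipher.
Applying it to motion: m(12)→21·12+16≡8=i; o(14)→21·14+16≡24=y; t(19)→21·19+16≡25=z; i(8)→21·8+16≡2=c; o(14)→21·14+16≡24=y; n(13)→21·13+16≡3=d (all mod 26).

iyzcyd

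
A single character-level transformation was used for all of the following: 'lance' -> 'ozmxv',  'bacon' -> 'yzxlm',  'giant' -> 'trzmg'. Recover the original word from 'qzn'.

Letters are reflected about the middle of the alphabet (position → 25−position): Atbash.
Reversing it on qzn: q↔j, z↔a, n↔m.

jam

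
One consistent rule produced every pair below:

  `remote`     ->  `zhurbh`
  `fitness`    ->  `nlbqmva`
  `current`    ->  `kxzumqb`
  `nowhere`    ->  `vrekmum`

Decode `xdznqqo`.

parking

Shifts by position in remote: pos 0: r→z (+8), pos 1: e→h (+3), pos 2: m→u (+8), pos 3: o→r (+3) — repeating every 2. It's a Vigenère-style cipher with numeric key [8,3]: position i shifts by key[i mod 2].
Reversing it on xdznqqo: x−8=p, d−3=a, z−8=r, n−3=k, q−8=i, q−3=n, o−8=g.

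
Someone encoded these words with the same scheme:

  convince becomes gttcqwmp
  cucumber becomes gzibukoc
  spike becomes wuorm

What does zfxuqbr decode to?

In convince: c→g is +4, o→t is +5, n→t is +6, v→c is +7 — the shift increases by 1 each position. The shift increases by 1 at each position, starting from +4: 4, 5, 6, ….
Undoing it on zfxuqbr: z−4=v, f−5=a, x−6=r, u−7=n, q−8=i, b−9=s, r−10=h.

varnish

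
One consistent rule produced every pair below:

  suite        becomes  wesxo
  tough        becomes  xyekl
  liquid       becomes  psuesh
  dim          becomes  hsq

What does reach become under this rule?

vokgl

The rule splits by letter class: vowels +10, consonants +4.
For reach: r(cons)+4=v, e(vowel)+10=o, a(vowel)+10=k, c(cons)+4=g, h(cons)+4=l.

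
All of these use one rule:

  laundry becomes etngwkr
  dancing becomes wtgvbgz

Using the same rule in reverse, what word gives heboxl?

olives

Every letter moves 19 places later in the alphabet, wrapping around z→a.
Undoing it on heboxl: h−19=o, e−19=l, b−19=i, o−19=v, x−19=e, l−19=s.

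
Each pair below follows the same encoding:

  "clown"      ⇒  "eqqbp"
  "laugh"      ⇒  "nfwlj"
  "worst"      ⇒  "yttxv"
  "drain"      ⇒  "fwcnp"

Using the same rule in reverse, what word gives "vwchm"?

Shifts by position in clown: pos 0: c→e (+2), pos 1: l→q (+5), pos 2: o→q (+2), pos 3: w→b (+5) — repeating every 2. The shifts repeat in a cycle of length 2: positions 0,1,… shift by +2, +5, then the pattern repeats.
Undoing it on vwchm: v−2=t, w−5=r, c−2=a, h−5=c, m−2=k.

track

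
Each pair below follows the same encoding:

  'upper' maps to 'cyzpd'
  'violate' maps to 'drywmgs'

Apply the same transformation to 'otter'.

wcdpd

In upper: u→c is +8, p→y is +9, p→z is +10, e→p is +11 — the shift increases by 1 each position. The shift increases by 1 at each position, starting from +8: 8, 9, 10, ….
For otter: o+8=w, t+9=c, t+10=d, e+11=p, r+12=d.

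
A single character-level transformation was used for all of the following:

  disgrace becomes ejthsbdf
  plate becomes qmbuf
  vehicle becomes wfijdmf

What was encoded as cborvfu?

banquet

Compare letters: d→e is +1, i→j is +1, s→t is +1 — a constant shift. Each letter is shifted forward by 1 in the alphabet (a Caesar shift of +1).
Decoding cborvfu: c−1=b, b−1=a, o−1=n, r−1=q, v−1=u, f−1=e, u−1=t.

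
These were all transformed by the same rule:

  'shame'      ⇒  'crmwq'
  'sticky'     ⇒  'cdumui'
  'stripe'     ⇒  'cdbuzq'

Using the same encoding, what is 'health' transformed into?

rqmvdr

The shift depends on letter class: consonant s→c is +10, but vowel a→m is +12. The rule splits by letter class: vowels +12, consonants +10.
Applying it to health: h(cons)+10=r, e(vowel)+12=q, a(vowel)+12=m, l(cons)+10=v, t(cons)+10=d, h(cons)+10=r.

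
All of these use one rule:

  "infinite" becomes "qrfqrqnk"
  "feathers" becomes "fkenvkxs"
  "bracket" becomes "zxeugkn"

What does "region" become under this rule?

i(8)→q(16) and n(13)→r(17) fit y≡21x+4 (mod 26); the inverse of 21 mod 26 is 5. This is an affine cipher: with a=0,…,z=25, each position x becomes (21x+4) mod 26.
For region: r(17)→21·17+4≡23=x; e(4)→21·4+4≡10=k; g(6)→21·6+4≡0=a; i(8)→21·8+4≡16=q; o(14)→21·14+4≡12=m; n(13)→21·13+4≡17=r (all mod 26).

xkaqmr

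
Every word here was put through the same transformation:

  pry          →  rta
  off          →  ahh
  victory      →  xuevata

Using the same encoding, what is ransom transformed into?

tmpuao

The shift depends on letter class: consonant p→r is +2, but vowel o→a is +12. Two shifts are in play — +12 for a/e/i/o/u, +2 for every other letter.
Applying it to ransom: r(cons)+2=t, a(vowel)+12=m, n(cons)+2=p, s(cons)+2=u, o(vowel)+12=a, m(cons)+2=o.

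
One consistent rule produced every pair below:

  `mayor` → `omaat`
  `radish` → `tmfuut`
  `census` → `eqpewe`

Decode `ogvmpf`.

It's a Vigenère-style cipher with numeric key [2,12]: position i shifts by key[i mod 2].
Decoding ogvmpf: o−2=m, g−12=u, v−2=t, m−12=a, p−2=n, f−12=t.

mutant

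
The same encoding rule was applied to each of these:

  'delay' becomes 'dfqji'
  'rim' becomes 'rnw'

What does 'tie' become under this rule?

The output letters match the input read backwards, each shifted +5: delay reversed is yaled. The word is reversed, then every letter is shifted forward by 5.
On tie: reverse → eit; then shift: e+5=j, i+5=n, t+5=y.

jny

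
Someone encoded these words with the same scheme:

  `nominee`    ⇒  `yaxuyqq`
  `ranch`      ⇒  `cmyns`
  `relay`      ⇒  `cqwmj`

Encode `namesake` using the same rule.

ymxqdmvq

Vowels shift forward by 12 and consonants shift forward by 11.
Applying it to namesake: n(cons)+11=y, a(vowel)+12=m, m(cons)+11=x, e(vowel)+12=q, s(cons)+11=d, a(vowel)+12=m, k(cons)+11=v, e(vowel)+12=q.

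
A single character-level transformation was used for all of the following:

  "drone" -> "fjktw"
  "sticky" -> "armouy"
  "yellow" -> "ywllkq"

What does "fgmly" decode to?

daily

This is an affine cipher: with a=0,…,z=25, each position x becomes (17x+6) mod 26.
Undoing it on fgmly: f(5)→23·(5−6)≡3=d; g(6)→23·(6−6)≡0=a; m(12)→23·(12−6)≡8=i; l(11)→23·(11−6)≡11=l; y(24)→23·(24−6)≡24=y (all mod 26).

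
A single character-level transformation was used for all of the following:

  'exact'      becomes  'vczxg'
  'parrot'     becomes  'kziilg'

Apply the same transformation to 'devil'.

Each letter is replaced by its mirror in the alphabet: a↔z, b↔y, c↔x, and so on (the Atbash cipher).
Applying it to devil: d↔w, e↔v, v↔e, i↔r, l↔o.

wvero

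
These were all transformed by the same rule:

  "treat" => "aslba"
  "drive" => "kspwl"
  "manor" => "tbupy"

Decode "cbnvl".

vague

It's a Vigenère-style cipher with numeric key [7,1]: position i shifts by key[i mod 2].
Decoding cbnvl: c−7=v, b−1=a, n−7=g, v−1=u, l−7=e.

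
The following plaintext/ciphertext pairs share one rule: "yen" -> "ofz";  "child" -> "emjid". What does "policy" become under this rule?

The output letters match the input read backwards, each shifted +1: yen reversed is ney. Read the word backwards and shift each letter +1.
On policy: reverse → ycilop; then shift: y+1=z, c+1=d, i+1=j, l+1=m, o+1=p, p+1=q.

zdjmpq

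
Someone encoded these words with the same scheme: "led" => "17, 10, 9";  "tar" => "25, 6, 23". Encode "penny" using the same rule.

21, 10, 19, 19, 30

l is letter #12 and maps to 17: an offset of 5. Letters become their 1-based position plus 5 (so a→6, b→7, …).
For penny: p=16→21, e=5→10, n=14→19, n=14→19, y=25→30.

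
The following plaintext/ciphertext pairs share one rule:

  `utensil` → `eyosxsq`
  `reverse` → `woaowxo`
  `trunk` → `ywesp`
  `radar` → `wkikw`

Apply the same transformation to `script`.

Vowels shift forward by 10 and consonants shift forward by 5.
On script: s(cons)+5=x, c(cons)+5=h, r(cons)+5=w, i(vowel)+10=s, p(cons)+5=u, t(cons)+5=y.

xhwsuy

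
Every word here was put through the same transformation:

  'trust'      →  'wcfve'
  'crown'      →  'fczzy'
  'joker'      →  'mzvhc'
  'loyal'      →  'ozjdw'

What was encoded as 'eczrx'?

Shifts by position in trust: pos 0: t→w (+3), pos 1: r→c (+11), pos 2: u→f (+11), pos 3: s→v (+3), pos 4: t→e (+11) — repeating every 3. A repeating key of period 3 is used — shifts +3, +11, +11 over and over.
Decoding eczrx: e−3=b, c−11=r, z−11=o, r−3=o, x−11=m.

broom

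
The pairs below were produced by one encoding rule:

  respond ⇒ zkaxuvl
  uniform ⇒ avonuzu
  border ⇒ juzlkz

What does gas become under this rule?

oga

The shift depends on letter class: consonant r→z is +8, but vowel e→k is +6. Vowels shift forward by 6 and consonants shift forward by 8.
Applying it to gas: g(cons)+8=o, a(vowel)+6=g, s(cons)+8=a.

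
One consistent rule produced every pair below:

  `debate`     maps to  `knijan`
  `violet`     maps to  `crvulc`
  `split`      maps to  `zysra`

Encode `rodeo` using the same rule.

Shifts by position in debate: pos 0: d→k (+7), pos 1: e→n (+9), pos 2: b→i (+7), pos 3: a→j (+9) — repeating every 2. The shifts repeat in a cycle of length 2: positions 0,1,… shift by +7, +9, then the pattern repeats.
For rodeo: r+7=y, o+9=x, d+7=k, e+9=n, o+7=v.

yxknv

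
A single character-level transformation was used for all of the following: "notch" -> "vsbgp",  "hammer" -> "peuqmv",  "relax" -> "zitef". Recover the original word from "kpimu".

claim

Shifts by position in notch: pos 0: n→v (+8), pos 1: o→s (+4), pos 2: t→b (+8), pos 3: c→g (+4) — repeating every 2. It's a Vigenère-style cipher with numeric key [8,4]: position i shifts by key[i mod 2].
Decoding kpimu: k−8=c, p−4=l, i−8=a, m−4=i, u−8=m.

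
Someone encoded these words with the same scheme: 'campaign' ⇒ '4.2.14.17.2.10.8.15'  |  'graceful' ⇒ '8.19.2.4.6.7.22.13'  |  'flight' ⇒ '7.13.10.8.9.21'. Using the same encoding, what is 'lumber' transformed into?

c is letter #3 and maps to 4: an offset of 1. The number is (letter's place in the alphabet, a=1) + 1.
For lumber: l=12→13, u=21→22, m=13→14, b=2→3, e=5→6, r=18→19.

13.22.14.3.6.19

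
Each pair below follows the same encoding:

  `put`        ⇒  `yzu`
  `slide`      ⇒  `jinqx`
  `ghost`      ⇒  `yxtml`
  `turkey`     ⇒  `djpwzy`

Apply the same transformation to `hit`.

ynm

The output letters match the input read backwards, each shifted +5: put reversed is tup. Read the word backwards and shift each letter +5.
On hit: reverse → tih; then shift: t+5=y, i+5=n, h+5=m.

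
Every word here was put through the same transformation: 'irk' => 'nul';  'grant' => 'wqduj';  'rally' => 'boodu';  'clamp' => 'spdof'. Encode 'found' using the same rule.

gqxri

The output letters match the input read backwards, each shifted +3: irk reversed is kri. The word is reversed, then every letter is shifted forward by 3.
On found: reverse → dnuof; then shift: d+3=g, n+3=q, u+3=x, o+3=r, f+3=i.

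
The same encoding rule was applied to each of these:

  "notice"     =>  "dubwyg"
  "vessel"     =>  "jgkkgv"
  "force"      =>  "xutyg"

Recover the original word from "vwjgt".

n(13)→d(3) and o(14)→u(20) fit y≡17x+16 (mod 26); the inverse of 17 mod 26 is 23. This is an affine cipher: with a=0,…,z=25, each position x becomes (17x+16) mod 26.
Undoing it on vwjgt: v(21)→23·(21−16)≡11=l; w(22)→23·(22−16)≡8=i; j(9)→23·(9−16)≡21=v; g(6)→23·(6−16)≡4=e; t(19)→23·(19−16)≡17=r (all mod 26).

liver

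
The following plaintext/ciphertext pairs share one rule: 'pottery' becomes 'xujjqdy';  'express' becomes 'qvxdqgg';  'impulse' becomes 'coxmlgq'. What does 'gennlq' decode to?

Each letter's alphabet position (a=0..z=25) is mapped through 3·x+4 mod 26 — an affine cipher.
Undoing it on gennlq: g(6)→9·(6−4)≡18=s; e(4)→9·(4−4)≡0=a; n(13)→9·(13−4)≡3=d; n(13)→9·(13−4)≡3=d; l(11)→9·(11−4)≡11=l; q(16)→9·(16−4)≡4=e (all mod 26).

saddle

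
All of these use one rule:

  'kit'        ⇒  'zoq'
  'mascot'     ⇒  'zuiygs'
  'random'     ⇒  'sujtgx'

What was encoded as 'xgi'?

car

The output letters match the input read backwards, each shifted +6: kit reversed is tik. Read the word backwards and shift each letter +6.
Reversing it on xgi: shift back: x−6=r, g−6=a, i−6=c → rac; then reverse → car.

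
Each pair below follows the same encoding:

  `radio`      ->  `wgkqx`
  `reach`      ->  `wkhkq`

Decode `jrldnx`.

eleven

In radio: r→w is +5, a→g is +6, d→k is +7, i→q is +8 — the shift increases by 1 each position. Letter i (0-indexed) is shifted by i+5, so successive shifts are 5, 6, 7, ….
Reversing it on jrldnx: j−5=e, r−6=l, l−7=e, d−8=v, n−9=e, x−10=n.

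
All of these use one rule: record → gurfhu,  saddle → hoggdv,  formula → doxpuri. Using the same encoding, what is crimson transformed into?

The output letters match the input read backwards, each shifted +3: record reversed is drocer. Two steps: reverse the string, then apply a Caesar shift of +3.
On crimson: reverse → nosmirc; then shift: n+3=q, o+3=r, s+3=v, m+3=p, i+3=l, r+3=u, c+3=f.

qrvpluf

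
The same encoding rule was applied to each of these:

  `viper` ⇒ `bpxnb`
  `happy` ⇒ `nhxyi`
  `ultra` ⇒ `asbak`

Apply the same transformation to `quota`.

In viper: v→b is +6, i→p is +7, p→x is +8, e→n is +9 — the shift increases by 1 each position. Letter i (0-indexed) is shifted by i+6, so successive shifts are 6, 7, 8, ….
On quota: q+6=w, u+7=b, o+8=w, t+9=c, a+10=k.

wbwck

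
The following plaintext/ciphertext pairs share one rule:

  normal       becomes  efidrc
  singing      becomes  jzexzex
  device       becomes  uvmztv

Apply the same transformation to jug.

Compare letters: n→e is +17, o→f is +17, r→i is +17 — a constant shift. This is a Caesar cipher with shift 17.
On jug: j+17=a, u+17=l, g+17=x.

alx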